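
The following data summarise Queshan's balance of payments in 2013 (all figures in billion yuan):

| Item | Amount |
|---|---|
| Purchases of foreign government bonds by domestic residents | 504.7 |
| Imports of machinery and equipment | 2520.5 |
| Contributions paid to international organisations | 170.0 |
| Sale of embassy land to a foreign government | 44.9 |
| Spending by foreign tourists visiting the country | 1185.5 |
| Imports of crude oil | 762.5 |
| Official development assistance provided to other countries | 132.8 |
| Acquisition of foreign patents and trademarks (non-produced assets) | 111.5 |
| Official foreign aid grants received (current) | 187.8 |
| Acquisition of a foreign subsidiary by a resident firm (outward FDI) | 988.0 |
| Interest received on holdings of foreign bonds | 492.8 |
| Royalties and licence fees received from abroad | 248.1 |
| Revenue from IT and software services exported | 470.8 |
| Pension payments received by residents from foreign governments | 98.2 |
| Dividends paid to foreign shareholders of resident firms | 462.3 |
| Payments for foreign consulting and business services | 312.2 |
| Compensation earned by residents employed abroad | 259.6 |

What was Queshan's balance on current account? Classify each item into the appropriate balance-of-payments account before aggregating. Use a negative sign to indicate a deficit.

Goods: -762.5 - 2520.5 = -3283.0
Services: 248.1 - 312.2 + 1185.5 + 470.8 = 1592.2
Primary income: -462.3 + 492.8 + 259.6 = 290.1
Secondary income: 98.2 - 170.0 - 132.8 + 187.8 = -16.8
Current account = (-3283.0) + 1592.2 + 290.1 + (-16.8) = -1417.5
(Excluded from the current account — financial account: purchases of foreign government bonds by domestic residents 504.7, acquisition of a foreign subsidiary by a resident firm (outward FDI) 988.0; capital account: sale of embassy land to a foreign government 44.9, acquisition of foreign patents and trademarks (non-produced assets) 111.5.)

-1417.5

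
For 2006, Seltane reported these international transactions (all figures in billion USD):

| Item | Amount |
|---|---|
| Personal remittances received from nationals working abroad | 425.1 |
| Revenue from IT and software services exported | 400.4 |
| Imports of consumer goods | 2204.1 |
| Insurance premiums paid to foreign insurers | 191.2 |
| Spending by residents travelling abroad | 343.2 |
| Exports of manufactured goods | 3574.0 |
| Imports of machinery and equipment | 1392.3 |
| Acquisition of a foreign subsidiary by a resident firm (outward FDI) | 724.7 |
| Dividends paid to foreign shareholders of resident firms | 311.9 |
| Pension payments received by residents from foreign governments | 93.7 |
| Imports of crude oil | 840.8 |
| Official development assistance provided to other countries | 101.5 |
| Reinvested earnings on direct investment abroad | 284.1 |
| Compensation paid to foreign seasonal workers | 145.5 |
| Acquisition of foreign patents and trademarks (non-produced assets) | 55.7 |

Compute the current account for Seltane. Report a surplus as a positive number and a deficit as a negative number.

Goods: 3574.0 - 840.8 - 2204.1 - 1392.3 = -863.2
Services: -343.2 - 191.2 + 400.4 = -134.0
Primary income: -311.9 - 145.5 + 284.1 = -173.3
Secondary income: 425.1 + 93.7 - 101.5 = 417.3
Current account = (-863.2) + (-134.0) + (-173.3) + 417.3 = -753.2
(Excluded from the current account — financial account: acquisition of a foreign subsidiary by a resident firm (outward FDI) 724.7; capital account: acquisition of foreign patents and trademarks (non-produced assets) 55.7.)

-753.2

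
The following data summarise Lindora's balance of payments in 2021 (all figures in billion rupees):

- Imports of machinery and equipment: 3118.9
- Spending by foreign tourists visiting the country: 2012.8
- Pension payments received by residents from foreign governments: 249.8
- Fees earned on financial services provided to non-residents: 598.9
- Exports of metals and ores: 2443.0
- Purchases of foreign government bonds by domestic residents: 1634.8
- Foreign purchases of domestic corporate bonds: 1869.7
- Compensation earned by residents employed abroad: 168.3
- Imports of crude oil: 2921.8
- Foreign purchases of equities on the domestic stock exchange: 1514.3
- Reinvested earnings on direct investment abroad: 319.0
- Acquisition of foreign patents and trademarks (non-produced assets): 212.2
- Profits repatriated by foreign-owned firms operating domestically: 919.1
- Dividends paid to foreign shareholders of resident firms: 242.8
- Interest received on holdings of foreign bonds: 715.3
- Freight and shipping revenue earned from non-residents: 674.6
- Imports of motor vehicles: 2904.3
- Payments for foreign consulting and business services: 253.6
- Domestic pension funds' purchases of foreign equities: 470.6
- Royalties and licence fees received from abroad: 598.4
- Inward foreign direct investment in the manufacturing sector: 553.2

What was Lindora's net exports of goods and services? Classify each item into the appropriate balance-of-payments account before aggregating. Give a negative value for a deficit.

-2870.9

Goods: -3118.9 - 2904.3 + 2443.0 - 2921.8 = -6502.0
Services: 598.9 - 253.6 + 2012.8 + 674.6 + 598.4 = 3631.1
Trade balance = -6502.0 + 3631.1 = -2870.9
(Excluded from the trade balance — secondary income: pension payments received by residents from foreign governments 249.8; financial account: purchases of foreign government bonds by domestic residents 1634.8, foreign purchases of domestic corporate bonds 1869.7, foreign purchases of equities on the domestic stock exchange 1514.3, domestic pension funds' purchases of foreign equities 470.6, inward foreign direct investment in the manufacturing sector 553.2; primary income: compensation earned by residents employed abroad 168.3, reinvested earnings on direct investment abroad 319.0, profits repatriated by foreign-owned firms operating domestically 919.1, dividends paid to foreign shareholders of resident firms 242.8, interest received on holdings of foreign bonds 715.3; capital account: acquisition of foreign patents and trademarks (non-produced assets) 212.2.)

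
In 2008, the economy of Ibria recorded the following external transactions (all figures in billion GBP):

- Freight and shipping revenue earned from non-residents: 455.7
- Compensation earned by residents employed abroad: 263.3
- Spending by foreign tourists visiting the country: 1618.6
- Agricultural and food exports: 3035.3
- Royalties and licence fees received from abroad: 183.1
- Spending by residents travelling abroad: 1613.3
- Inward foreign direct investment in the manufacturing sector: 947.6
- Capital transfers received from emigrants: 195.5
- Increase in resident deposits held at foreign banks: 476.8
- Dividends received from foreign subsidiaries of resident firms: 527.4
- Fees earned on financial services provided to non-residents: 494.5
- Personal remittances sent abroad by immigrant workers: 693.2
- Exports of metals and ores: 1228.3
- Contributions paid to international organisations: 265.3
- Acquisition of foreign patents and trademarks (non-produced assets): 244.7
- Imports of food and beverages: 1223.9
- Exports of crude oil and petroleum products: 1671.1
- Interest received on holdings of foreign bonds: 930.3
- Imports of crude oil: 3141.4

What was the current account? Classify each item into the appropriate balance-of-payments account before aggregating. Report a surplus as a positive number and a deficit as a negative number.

Goods: 1228.3 + 1671.1 - 1223.9 + 3035.3 - 3141.4 = 1569.4
Services: 455.7 + 1618.6 + 494.5 + 183.1 - 1613.3 = 1138.6
Primary income: 263.3 + 930.3 + 527.4 = 1721.0
Secondary income: -693.2 - 265.3 = -958.5
Current account = 1569.4 + 1138.6 + 1721.0 + (-958.5) = 3470.5
(Excluded from the current account — financial account: inward foreign direct investment in the manufacturing sector 947.6, increase in resident deposits held at foreign banks 476.8; capital account: capital transfers received from emigrants 195.5, acquisition of foreign patents and trademarks (non-produced assets) 244.7.)

3470.5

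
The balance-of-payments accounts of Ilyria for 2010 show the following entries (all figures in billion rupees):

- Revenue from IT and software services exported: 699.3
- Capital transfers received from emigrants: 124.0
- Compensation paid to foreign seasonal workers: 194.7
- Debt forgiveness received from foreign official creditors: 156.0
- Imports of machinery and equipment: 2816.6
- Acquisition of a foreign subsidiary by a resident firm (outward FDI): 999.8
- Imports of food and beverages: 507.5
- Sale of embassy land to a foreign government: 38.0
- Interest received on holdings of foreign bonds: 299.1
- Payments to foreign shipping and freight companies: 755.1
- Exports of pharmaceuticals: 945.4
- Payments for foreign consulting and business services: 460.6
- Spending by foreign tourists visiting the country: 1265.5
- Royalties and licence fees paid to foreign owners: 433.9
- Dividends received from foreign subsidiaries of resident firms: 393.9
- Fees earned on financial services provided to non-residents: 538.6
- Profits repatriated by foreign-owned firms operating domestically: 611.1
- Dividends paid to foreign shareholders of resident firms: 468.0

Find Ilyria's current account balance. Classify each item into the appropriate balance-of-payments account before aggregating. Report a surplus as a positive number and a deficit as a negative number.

-2105.7

Goods: -507.5 - 2816.6 + 945.4 = -2378.7
Services: 699.3 + 538.6 - 460.6 - 433.9 + 1265.5 - 755.1 = 853.8
Primary income: 299.1 - 468.0 - 611.1 + 393.9 - 194.7 = -580.8
Current account = (-2378.7) + 853.8 + (-580.8) = -2105.7
(Excluded from the current account — capital account: capital transfers received from emigrants 124.0, debt forgiveness received from foreign official creditors 156.0, sale of embassy land to a foreign government 38.0; financial account: acquisition of a foreign subsidiary by a resident firm (outward FDI) 999.8.)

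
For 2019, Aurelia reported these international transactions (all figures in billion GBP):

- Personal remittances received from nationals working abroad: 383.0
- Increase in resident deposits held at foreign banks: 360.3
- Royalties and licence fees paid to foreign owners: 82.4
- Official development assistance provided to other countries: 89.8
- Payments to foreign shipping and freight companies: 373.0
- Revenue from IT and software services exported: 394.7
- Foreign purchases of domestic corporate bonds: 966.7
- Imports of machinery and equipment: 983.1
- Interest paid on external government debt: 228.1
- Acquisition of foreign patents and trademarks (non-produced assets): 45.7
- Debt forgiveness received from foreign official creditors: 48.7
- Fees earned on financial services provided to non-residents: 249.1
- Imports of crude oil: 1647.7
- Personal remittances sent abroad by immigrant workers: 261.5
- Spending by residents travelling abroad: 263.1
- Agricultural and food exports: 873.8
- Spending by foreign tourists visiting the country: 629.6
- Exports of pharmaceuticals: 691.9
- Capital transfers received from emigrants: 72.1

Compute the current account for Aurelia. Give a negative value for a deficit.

Goods: 691.9 - 983.1 + 873.8 - 1647.7 = -1065.1
Services: 629.6 - 82.4 + 249.1 - 373.0 + 394.7 - 263.1 = 554.9
Primary income: -228.1
Secondary income: -89.8 + 383.0 - 261.5 = 31.7
Current account = (-1065.1) + 554.9 + (-228.1) + 31.7 = -706.6
(Excluded from the current account — financial account: increase in resident deposits held at foreign banks 360.3, foreign purchases of domestic corporate bonds 966.7; capital account: acquisition of foreign patents and trademarks (non-produced assets) 45.7, debt forgiveness received from foreign official creditors 48.7, capital transfers received from emigrants 72.1.)

-706.6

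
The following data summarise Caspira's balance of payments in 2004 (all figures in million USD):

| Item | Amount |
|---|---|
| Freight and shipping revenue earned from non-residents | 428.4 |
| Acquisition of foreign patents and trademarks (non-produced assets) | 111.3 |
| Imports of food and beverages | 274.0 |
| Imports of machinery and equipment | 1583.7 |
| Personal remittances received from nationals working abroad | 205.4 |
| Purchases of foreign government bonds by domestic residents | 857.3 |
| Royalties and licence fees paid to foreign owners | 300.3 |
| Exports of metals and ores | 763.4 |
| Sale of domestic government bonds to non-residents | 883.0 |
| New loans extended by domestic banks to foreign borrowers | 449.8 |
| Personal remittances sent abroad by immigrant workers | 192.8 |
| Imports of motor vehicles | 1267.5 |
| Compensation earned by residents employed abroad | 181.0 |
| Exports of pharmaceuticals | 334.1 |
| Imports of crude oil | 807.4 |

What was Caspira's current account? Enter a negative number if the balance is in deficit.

Goods: -1583.7 - 807.4 + 334.1 - 274.0 - 1267.5 + 763.4 = -2835.1
Services: -300.3 + 428.4 = 128.1
Primary income: 181.0
Secondary income: 205.4 - 192.8 = 12.6
Current account = (-2835.1) + 128.1 + 181.0 + 12.6 = -2513.4
(Excluded from the current account — capital account: acquisition of foreign patents and trademarks (non-produced assets) 111.3; financial account: purchases of foreign government bonds by domestic residents 857.3, sale of domestic government bonds to non-residents 883.0, new loans extended by domestic banks to foreign borrowers 449.8.)

-2513.4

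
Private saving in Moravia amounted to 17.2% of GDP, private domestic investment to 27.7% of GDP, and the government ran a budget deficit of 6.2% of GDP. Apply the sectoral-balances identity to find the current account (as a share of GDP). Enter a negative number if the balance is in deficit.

By the sectoral-balances identity, CA = (S_private - I) + (T - G).
Private balance = 17.2 - 27.7 = -10.5
Government balance (T - G) = -6.2
CA = -10.5 + (-6.2) = -16.7

-16.7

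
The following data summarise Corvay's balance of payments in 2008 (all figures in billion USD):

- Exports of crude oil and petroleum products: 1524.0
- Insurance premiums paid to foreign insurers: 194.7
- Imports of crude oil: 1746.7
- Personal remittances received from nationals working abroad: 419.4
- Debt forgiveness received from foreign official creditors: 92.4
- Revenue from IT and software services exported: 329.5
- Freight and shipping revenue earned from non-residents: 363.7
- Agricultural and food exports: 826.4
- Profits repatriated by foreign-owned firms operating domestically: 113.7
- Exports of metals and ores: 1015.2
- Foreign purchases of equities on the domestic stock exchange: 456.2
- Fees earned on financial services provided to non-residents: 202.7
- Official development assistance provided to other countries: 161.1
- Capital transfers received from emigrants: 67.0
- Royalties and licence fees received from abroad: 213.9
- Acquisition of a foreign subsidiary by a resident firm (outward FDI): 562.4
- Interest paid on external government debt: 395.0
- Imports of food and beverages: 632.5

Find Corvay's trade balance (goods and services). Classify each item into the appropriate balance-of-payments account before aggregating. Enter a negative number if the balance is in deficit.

1901.5

Goods: 1524.0 - 1746.7 + 826.4 + 1015.2 - 632.5 = 986.4
Services: 202.7 + 329.5 - 194.7 + 213.9 + 363.7 = 915.1
Trade balance = 986.4 + 915.1 = 1901.5
(Excluded from the trade balance — secondary income: personal remittances received from nationals working abroad 419.4, official development assistance provided to other countries 161.1; capital account: debt forgiveness received from foreign official creditors 92.4, capital transfers received from emigrants 67.0; primary income: profits repatriated by foreign-owned firms operating domestically 113.7, interest paid on external government debt 395.0; financial account: foreign purchases of equities on the domestic stock exchange 456.2, acquisition of a foreign subsidiary by a resident firm (outward FDI) 562.4.)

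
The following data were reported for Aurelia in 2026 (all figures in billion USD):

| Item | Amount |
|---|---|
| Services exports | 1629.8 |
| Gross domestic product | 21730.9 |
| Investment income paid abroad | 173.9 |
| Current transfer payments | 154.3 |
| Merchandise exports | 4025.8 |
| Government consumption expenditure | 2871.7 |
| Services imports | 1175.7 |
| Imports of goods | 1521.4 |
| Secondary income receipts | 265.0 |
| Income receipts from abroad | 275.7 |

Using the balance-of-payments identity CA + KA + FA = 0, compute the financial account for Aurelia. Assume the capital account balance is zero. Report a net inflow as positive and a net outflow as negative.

-3171.0

Goods balance = 4025.8 - 1521.4 = 2504.4
Services balance = 1629.8 - 1175.7 = 454.1
Trade balance (goods + services) = 2504.4 + 454.1 = 2958.5
Net primary income = 275.7 - 173.9 = 101.8
Net secondary income = 265.0 - 154.3 = 110.7
Current account = 2958.5 + 101.8 + 110.7 = 3171.0
Financial account = -(3171.0) = -3171.0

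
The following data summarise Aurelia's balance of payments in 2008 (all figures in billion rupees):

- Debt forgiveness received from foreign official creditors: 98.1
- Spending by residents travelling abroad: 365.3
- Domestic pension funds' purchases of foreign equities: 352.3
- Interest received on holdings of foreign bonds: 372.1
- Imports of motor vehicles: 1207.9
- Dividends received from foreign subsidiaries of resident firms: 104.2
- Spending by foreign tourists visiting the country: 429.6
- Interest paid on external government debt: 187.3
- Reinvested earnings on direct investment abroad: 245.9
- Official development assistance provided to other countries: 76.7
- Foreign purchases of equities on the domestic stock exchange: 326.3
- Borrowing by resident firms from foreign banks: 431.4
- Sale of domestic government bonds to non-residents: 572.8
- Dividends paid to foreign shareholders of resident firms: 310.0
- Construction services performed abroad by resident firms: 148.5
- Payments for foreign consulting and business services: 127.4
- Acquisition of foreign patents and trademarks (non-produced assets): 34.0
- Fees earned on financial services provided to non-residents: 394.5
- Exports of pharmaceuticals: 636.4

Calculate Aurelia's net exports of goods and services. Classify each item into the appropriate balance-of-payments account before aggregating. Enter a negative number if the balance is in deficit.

-91.6

Goods: 636.4 - 1207.9 = -571.5
Services: 429.6 - 365.3 + 148.5 + 394.5 - 127.4 = 479.9
Trade balance = -571.5 + 479.9 = -91.6
(Excluded from the trade balance — capital account: debt forgiveness received from foreign official creditors 98.1, acquisition of foreign patents and trademarks (non-produced assets) 34.0; financial account: domestic pension funds' purchases of foreign equities 352.3, foreign purchases of equities on the domestic stock exchange 326.3, borrowing by resident firms from foreign banks 431.4, sale of domestic government bonds to non-residents 572.8; primary income: interest received on holdings of foreign bonds 372.1, dividends received from foreign subsidiaries of resident firms 104.2, interest paid on external government debt 187.3, reinvested earnings on direct investment abroad 245.9, dividends paid to foreign shareholders of resident firms 310.0; secondary income: official development assistance provided to other countries 76.7.)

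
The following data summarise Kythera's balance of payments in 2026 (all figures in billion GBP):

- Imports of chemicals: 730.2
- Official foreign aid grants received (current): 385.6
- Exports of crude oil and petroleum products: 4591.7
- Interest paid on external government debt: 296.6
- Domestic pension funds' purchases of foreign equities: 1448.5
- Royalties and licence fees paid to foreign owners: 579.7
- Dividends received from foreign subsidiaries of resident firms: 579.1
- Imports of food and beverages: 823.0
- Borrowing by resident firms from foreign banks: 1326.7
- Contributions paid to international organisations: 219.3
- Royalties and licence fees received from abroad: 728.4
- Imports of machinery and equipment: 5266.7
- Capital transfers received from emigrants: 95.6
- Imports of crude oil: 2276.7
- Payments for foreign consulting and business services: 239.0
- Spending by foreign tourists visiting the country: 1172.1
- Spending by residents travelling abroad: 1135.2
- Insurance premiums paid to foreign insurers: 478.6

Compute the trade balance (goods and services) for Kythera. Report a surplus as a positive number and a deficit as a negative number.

-5036.9

Goods: 4591.7 - 730.2 - 5266.7 - 2276.7 - 823.0 = -4504.9
Services: -478.6 - 579.7 - 1135.2 + 1172.1 - 239.0 + 728.4 = -532.0
Trade balance = -4504.9 + (-532.0) = -5036.9
(Excluded from the trade balance — secondary income: official foreign aid grants received (current) 385.6, contributions paid to international organisations 219.3; primary income: interest paid on external government debt 296.6, dividends received from foreign subsidiaries of resident firms 579.1; financial account: domestic pension funds' purchases of foreign equities 1448.5, borrowing by resident firms from foreign banks 1326.7; capital account: capital transfers received from emigrants 95.6.)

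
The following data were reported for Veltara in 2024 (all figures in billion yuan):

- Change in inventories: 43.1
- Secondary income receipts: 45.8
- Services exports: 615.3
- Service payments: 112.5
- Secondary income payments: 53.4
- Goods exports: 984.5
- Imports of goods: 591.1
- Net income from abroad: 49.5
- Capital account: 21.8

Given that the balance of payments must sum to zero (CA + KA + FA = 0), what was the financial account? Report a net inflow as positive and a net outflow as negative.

-959.9

Goods balance = 984.5 - 591.1 = 393.4
Services balance = 615.3 - 112.5 = 502.8
Trade balance (goods + services) = 393.4 + 502.8 = 896.2
Net primary income = 49.5
Net secondary income = 45.8 - 53.4 = -7.6
Current account = 896.2 + 49.5 + (-7.6) = 938.1
Financial account = -(938.1 + 21.8) = -959.9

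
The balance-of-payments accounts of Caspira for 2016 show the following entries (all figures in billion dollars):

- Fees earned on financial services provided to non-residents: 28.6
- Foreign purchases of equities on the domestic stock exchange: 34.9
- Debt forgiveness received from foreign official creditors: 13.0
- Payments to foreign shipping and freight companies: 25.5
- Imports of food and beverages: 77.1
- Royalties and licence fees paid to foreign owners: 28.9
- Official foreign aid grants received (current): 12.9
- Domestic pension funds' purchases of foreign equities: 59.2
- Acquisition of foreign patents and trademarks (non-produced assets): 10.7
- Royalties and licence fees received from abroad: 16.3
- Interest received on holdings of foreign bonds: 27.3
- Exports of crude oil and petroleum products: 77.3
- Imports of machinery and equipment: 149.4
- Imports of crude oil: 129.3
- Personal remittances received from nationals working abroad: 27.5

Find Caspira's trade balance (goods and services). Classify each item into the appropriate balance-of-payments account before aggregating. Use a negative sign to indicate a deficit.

-288.0

Goods: -129.3 - 77.1 + 77.3 - 149.4 = -278.5
Services: 28.6 + 16.3 - 25.5 - 28.9 = -9.5
Trade balance = -278.5 + (-9.5) = -288.0
(Excluded from the trade balance — financial account: foreign purchases of equities on the domestic stock exchange 34.9, domestic pension funds' purchases of foreign equities 59.2; capital account: debt forgiveness received from foreign official creditors 13.0, acquisition of foreign patents and trademarks (non-produced assets) 10.7; secondary income: official foreign aid grants received (current) 12.9, personal remittances received from nationals working abroad 27.5; primary income: interest received on holdings of foreign bonds 27.3.)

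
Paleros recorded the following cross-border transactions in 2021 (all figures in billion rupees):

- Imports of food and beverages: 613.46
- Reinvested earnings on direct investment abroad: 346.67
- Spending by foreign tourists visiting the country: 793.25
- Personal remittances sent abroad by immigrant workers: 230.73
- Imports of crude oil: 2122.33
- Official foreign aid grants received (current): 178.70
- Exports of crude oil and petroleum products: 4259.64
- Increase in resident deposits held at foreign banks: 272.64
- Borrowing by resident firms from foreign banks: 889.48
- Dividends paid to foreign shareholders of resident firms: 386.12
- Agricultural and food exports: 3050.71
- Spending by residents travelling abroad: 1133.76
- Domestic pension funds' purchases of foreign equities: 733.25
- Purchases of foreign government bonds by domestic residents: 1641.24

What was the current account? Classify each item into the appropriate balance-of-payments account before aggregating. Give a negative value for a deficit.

4142.57

Goods: 4259.64 - 2122.33 - 613.46 + 3050.71 = 4574.56
Services: 793.25 - 1133.76 = -340.51
Primary income: -386.12 + 346.67 = -39.45
Secondary income: -230.73 + 178.70 = -52.03
Current account = 4574.56 + (-340.51) + (-39.45) + (-52.03) = 4142.57
(Excluded from the current account — financial account: increase in resident deposits held at foreign banks 272.64, borrowing by resident firms from foreign banks 889.48, domestic pension funds' purchases of foreign equities 733.25, purchases of foreign government bonds by domestic residents 1641.24.)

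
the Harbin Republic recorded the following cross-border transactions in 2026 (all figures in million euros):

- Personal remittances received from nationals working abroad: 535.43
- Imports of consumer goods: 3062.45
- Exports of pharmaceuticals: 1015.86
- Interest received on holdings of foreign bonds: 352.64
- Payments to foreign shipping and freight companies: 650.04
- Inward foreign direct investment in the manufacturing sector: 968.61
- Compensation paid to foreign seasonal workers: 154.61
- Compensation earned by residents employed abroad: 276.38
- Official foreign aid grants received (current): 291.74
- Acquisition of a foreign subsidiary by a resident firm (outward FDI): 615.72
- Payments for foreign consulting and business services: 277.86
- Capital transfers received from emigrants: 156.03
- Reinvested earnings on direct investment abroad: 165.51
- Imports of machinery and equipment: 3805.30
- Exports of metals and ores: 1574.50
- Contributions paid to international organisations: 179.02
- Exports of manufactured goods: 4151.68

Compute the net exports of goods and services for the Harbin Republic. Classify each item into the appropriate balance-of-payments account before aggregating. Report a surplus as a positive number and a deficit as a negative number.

-1053.61

Goods: -3805.30 - 3062.45 + 1574.50 + 4151.68 + 1015.86 = -125.71
Services: -277.86 - 650.04 = -927.90
Trade balance = -125.71 + (-927.90) = -1053.61
(Excluded from the trade balance — secondary income: personal remittances received from nationals working abroad 535.43, official foreign aid grants received (current) 291.74, contributions paid to international organisations 179.02; primary income: interest received on holdings of foreign bonds 352.64, compensation paid to foreign seasonal workers 154.61, compensation earned by residents employed abroad 276.38, reinvested earnings on direct investment abroad 165.51; financial account: inward foreign direct investment in the manufacturing sector 968.61, acquisition of a foreign subsidiary by a resident firm (outward FDI) 615.72; capital account: capital transfers received from emigrants 156.03.)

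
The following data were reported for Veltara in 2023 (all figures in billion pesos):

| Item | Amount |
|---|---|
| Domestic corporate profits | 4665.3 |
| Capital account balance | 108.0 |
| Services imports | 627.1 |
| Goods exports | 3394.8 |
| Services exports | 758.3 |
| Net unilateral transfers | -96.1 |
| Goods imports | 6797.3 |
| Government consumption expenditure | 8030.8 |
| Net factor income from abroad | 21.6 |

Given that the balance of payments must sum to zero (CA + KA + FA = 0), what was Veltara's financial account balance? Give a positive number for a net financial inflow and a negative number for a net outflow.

Goods balance = 3394.8 - 6797.3 = -3402.5
Services balance = 758.3 - 627.1 = 131.2
Trade balance (goods + services) = -3402.5 + 131.2 = -3271.3
Net primary income = 21.6
Net secondary income = -96.1
Current account = -3271.3 + 21.6 + (-96.1) = -3345.8
Financial account = -(-3345.8 + 108.0) = 3237.8

3237.8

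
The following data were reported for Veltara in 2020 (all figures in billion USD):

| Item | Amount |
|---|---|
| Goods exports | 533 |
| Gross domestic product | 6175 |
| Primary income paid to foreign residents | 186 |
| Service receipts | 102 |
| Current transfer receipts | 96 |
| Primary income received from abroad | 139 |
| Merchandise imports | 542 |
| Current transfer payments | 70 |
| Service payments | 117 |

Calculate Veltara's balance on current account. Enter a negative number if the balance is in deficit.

-45

Goods balance = 533 - 542 = -9
Services balance = 102 - 117 = -15
Trade balance (goods + services) = -9 + (-15) = -24
Net primary income = 139 - 186 = -47
Net secondary income = 96 - 70 = 26
Current account = -24 + (-47) + 26 = -45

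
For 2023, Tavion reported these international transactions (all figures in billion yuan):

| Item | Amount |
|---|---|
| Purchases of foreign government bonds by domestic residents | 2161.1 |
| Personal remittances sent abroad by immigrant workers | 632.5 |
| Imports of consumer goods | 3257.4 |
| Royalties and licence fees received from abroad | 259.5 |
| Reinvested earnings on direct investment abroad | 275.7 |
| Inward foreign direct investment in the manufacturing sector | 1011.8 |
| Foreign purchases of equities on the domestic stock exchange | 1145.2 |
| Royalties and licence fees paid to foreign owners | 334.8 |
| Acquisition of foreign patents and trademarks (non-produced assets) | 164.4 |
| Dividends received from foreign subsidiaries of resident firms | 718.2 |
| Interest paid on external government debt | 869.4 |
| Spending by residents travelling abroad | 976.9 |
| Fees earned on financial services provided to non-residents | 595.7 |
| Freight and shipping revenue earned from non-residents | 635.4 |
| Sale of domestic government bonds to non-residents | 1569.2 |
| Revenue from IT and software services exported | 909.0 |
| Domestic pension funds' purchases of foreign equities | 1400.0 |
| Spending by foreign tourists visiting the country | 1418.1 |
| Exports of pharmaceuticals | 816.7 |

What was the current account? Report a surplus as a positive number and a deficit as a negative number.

Goods: 816.7 - 3257.4 = -2440.7
Services: 595.7 + 635.4 + 909.0 - 976.9 - 334.8 + 1418.1 + 259.5 = 2506.0
Primary income: 275.7 + 718.2 - 869.4 = 124.5
Secondary income: -632.5
Current account = (-2440.7) + 2506.0 + 124.5 + (-632.5) = -442.7
(Excluded from the current account — financial account: purchases of foreign government bonds by domestic residents 2161.1, inward foreign direct investment in the manufacturing sector 1011.8, foreign purchases of equities on the domestic stock exchange 1145.2, sale of domestic government bonds to non-residents 1569.2, domestic pension funds' purchases of foreign equities 1400.0; capital account: acquisition of foreign patents and trademarks (non-produced assets) 164.4.)

-442.7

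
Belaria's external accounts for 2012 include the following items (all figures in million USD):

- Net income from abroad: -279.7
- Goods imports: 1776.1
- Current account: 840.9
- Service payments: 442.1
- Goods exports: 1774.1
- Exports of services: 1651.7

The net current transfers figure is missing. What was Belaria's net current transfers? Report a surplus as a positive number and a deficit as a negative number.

Current account = goods balance + services balance + net primary income + net secondary income
Sum of the known components = 927.9
Net current transfers = CA - (known components) = 840.9 - 927.9 = -87.0

-87.0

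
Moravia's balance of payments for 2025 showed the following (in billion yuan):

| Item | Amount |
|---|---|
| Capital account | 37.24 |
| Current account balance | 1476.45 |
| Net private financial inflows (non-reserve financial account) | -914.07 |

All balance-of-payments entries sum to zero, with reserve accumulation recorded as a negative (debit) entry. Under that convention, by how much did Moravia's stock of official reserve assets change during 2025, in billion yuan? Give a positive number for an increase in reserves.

Official reserve transactions balance = -(1476.45 + 37.24 + (-914.07)) = -599.62
An accumulation of reserves is recorded as a debit (negative entry), so the change in the stock of reserves is the negative of that balance.
Change in official reserves = -(-599.62) = 599.62

599.62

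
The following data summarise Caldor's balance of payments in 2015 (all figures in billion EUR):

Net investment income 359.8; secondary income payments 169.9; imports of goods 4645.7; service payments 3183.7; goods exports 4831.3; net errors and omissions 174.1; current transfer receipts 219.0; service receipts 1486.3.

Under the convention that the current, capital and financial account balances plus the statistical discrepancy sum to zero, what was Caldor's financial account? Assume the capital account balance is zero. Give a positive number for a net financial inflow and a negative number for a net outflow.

Goods balance = 4831.3 - 4645.7 = 185.6
Services balance = 1486.3 - 3183.7 = -1697.4
Trade balance (goods + services) = 185.6 + (-1697.4) = -1511.8
Net primary income = 359.8
Net secondary income = 219.0 - 169.9 = 49.1
Current account = -1511.8 + 359.8 + 49.1 = -1102.9
Financial account = -(-1102.9 + 174.1) = 928.8

928.8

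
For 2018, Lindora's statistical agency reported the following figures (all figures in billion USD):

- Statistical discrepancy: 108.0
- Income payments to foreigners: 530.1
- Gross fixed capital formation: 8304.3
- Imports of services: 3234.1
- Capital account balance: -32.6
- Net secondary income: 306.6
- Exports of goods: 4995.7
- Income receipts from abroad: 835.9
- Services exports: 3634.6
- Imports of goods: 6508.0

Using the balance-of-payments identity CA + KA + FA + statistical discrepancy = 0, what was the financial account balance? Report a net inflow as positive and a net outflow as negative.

Goods balance = 4995.7 - 6508.0 = -1512.3
Services balance = 3634.6 - 3234.1 = 400.5
Trade balance (goods + services) = -1512.3 + 400.5 = -1111.8
Net primary income = 835.9 - 530.1 = 305.8
Net secondary income = 306.6
Current account = -1111.8 + 305.8 + 306.6 = -499.4
Financial account = -(-499.4 + (-32.6) + 108.0) = 424.0

424.0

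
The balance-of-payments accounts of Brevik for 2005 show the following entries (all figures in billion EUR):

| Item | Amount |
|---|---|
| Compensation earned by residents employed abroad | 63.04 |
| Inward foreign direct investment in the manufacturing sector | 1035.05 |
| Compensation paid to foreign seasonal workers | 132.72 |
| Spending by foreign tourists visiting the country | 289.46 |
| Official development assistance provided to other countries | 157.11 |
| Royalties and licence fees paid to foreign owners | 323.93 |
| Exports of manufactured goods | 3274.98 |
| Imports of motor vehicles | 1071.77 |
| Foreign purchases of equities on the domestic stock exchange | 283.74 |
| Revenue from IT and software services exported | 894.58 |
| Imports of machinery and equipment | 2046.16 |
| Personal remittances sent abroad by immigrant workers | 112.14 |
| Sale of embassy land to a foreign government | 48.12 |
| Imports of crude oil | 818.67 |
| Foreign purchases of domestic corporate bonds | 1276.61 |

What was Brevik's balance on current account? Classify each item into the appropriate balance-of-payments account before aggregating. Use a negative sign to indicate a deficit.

Goods: -2046.16 - 1071.77 - 818.67 + 3274.98 = -661.62
Services: 894.58 + 289.46 - 323.93 = 860.11
Primary income: -132.72 + 63.04 = -69.68
Secondary income: -157.11 - 112.14 = -269.25
Current account = (-661.62) + 860.11 + (-69.68) + (-269.25) = -140.44
(Excluded from the current account — financial account: inward foreign direct investment in the manufacturing sector 1035.05, foreign purchases of equities on the domestic stock exchange 283.74, foreign purchases of domestic corporate bonds 1276.61; capital account: sale of embassy land to a foreign government 48.12.)

-140.44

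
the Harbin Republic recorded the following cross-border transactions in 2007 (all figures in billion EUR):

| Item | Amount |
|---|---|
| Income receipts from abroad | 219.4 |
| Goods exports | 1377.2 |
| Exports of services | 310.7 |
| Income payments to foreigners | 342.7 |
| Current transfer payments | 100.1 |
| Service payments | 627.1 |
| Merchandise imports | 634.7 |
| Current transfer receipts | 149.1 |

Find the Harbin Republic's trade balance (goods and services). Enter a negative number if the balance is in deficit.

Goods balance = 1377.2 - 634.7 = 742.5
Services balance = 310.7 - 627.1 = -316.4
Trade balance (goods + services) = 742.5 + (-316.4) = 426.1

426.1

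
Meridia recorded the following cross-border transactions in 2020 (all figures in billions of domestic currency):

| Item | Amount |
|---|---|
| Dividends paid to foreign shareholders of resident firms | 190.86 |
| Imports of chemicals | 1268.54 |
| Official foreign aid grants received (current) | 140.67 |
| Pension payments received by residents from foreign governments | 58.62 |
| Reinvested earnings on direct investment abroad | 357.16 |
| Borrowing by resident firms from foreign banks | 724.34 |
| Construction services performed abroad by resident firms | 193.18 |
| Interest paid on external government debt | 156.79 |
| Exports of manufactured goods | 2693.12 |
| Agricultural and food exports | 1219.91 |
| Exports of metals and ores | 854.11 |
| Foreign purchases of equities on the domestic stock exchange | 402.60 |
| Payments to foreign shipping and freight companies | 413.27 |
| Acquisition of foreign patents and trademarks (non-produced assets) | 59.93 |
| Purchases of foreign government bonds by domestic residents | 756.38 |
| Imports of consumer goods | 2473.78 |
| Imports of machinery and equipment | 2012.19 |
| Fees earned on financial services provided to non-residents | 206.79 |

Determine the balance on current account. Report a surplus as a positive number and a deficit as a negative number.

-791.87

Goods: -1268.54 - 2012.19 + 2693.12 + 1219.91 - 2473.78 + 854.11 = -987.37
Services: 206.79 + 193.18 - 413.27 = -13.30
Primary income: 357.16 - 190.86 - 156.79 = 9.51
Secondary income: 140.67 + 58.62 = 199.29
Current account = (-987.37) + (-13.30) + 9.51 + 199.29 = -791.87
(Excluded from the current account — financial account: borrowing by resident firms from foreign banks 724.34, foreign purchases of equities on the domestic stock exchange 402.60, purchases of foreign government bonds by domestic residents 756.38; capital account: acquisition of foreign patents and trademarks (non-produced assets) 59.93.)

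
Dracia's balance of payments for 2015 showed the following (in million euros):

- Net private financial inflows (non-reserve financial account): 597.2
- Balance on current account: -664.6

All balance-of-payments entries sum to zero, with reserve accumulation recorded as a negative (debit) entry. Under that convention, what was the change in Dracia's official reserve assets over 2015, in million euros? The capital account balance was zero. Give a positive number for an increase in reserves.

Official reserve transactions balance = -((-664.6) + 597.2) = 67.4
An accumulation of reserves is recorded as a debit (negative entry), so the change in the stock of reserves is the negative of that balance.
Change in official reserves = -(67.4) = -67.4

-67.4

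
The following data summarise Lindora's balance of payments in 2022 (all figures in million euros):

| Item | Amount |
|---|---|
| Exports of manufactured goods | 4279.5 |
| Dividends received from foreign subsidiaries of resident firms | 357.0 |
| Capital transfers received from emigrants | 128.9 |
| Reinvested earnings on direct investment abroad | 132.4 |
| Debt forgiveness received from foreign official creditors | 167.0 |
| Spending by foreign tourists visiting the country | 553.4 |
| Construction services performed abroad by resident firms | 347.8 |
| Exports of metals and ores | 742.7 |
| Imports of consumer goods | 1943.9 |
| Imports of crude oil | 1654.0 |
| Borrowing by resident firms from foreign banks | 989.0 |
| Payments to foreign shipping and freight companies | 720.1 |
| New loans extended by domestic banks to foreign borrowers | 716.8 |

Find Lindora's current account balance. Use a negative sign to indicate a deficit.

Goods: 742.7 - 1943.9 - 1654.0 + 4279.5 = 1424.3
Services: 553.4 + 347.8 - 720.1 = 181.1
Primary income: 132.4 + 357.0 = 489.4
Current account = 1424.3 + 181.1 + 489.4 = 2094.8
(Excluded from the current account — capital account: capital transfers received from emigrants 128.9, debt forgiveness received from foreign official creditors 167.0; financial account: borrowing by resident firms from foreign banks 989.0, new loans extended by domestic banks to foreign borrowers 716.8.)

2094.8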